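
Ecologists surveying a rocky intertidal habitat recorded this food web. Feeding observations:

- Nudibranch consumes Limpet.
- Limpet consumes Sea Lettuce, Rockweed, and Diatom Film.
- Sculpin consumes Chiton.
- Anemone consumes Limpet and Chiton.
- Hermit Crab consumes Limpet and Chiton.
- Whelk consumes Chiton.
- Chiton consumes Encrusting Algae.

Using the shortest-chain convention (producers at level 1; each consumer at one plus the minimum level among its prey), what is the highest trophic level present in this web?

3

Producers (level 1): Rockweed, Diatom Film, Encrusting Algae, Sea Lettuce.
Following each consumer down to its lowest-level prey: Rockweed → Limpet → Nudibranch (levels 1 through 3).
All prey of Nudibranch (Limpet 2) are at level 2 or above, so Nudibranch is at level 1 + 2 = 3.
Every consumer has at least one prey at level 2 or below, so none exceeds level 3.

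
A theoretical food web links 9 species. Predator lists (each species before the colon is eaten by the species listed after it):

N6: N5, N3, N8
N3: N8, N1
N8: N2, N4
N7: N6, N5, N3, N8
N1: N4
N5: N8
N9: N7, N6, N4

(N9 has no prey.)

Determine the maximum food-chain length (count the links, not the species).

One longest chain: N9 → N7 → N6 → N5 → N8 → N2.
It has 6 species and 5 links.

5 links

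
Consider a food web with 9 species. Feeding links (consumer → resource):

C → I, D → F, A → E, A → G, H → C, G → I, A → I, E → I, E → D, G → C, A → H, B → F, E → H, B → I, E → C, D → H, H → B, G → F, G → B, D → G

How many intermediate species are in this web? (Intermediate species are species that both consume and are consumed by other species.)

Intermediate species (has both prey and predators): B, C, H, G, D, E.
Count: 6.

6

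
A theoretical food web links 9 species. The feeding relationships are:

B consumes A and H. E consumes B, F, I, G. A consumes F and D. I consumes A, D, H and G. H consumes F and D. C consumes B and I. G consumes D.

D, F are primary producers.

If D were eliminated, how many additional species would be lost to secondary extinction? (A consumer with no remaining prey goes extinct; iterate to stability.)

Remove D.
Round 1: G (all prey gone) → extinct.
No further losses. Total secondary extinctions: 1.

1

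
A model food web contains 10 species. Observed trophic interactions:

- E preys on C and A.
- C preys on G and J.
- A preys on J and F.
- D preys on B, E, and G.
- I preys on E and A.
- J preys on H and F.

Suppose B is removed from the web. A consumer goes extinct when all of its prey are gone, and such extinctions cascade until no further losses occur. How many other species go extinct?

Remove B.
Every predator of it retains at least one other prey: D still has G, E.
No consumer loses all prey, so no secondary extinctions occur.

0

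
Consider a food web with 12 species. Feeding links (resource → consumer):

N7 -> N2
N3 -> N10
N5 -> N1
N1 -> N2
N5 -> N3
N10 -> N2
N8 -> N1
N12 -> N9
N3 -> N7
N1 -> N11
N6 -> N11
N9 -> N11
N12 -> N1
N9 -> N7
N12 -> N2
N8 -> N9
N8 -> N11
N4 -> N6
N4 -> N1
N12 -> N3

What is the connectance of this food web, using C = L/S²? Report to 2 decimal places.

C = 0.14

The web has S = 12 species and L = 20 feeding links.
C = L / S² = 20 / 144 = 0.1389 ≈ 0.14.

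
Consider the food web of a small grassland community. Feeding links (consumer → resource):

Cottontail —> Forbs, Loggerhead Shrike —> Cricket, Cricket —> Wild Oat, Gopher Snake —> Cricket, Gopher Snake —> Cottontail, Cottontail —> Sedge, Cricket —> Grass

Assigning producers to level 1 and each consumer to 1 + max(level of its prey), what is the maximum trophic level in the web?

Producers (level 1): Grass, Wild Oat, Forbs, Sedge.
Grass → Cricket → Loggerhead Shrike gives Loggerhead Shrike level 3.
No species has a prey at level 3, so no species reaches level 4.

3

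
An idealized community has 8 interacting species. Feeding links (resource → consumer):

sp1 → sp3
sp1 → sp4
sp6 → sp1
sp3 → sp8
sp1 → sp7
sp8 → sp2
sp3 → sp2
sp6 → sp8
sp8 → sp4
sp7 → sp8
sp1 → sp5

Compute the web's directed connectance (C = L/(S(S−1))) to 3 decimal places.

C = 0.196

The web has S = 8 species and L = 11 feeding links.
C = L / (S(S−1)) = 11 / 56 = 0.1964 ≈ 0.196.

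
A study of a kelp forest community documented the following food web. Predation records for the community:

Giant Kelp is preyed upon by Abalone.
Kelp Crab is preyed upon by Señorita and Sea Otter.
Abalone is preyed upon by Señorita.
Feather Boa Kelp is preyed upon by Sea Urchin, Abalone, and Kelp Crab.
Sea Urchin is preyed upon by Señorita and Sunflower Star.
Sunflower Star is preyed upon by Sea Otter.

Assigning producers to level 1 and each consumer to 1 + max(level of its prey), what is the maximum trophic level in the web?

4

Producers (level 1): Feather Boa Kelp, Giant Kelp.
Feather Boa Kelp → Sea Urchin → Sunflower Star → Sea Otter gives Sea Otter level 4.
No species has a prey at level 4, so no species reaches level 5.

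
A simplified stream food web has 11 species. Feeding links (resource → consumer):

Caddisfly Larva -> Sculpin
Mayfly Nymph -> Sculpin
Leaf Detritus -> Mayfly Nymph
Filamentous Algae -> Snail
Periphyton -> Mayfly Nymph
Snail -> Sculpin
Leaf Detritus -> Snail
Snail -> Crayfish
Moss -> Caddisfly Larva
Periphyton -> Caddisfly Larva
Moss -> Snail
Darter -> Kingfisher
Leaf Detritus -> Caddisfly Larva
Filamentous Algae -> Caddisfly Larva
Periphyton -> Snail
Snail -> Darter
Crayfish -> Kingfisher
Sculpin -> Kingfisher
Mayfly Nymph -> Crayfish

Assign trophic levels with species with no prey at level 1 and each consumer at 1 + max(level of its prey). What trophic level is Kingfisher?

Trophic level 4

Periphyton has no prey (basal) → level 1.
Mayfly Nymph eats Periphyton (level 1); other prey at levels: Leaf Detritus 1 → level 2.
Sculpin eats Mayfly Nymph (level 2); other prey at levels: Snail 2, Caddisfly Larva 2 → level 3.
Kingfisher eats Sculpin (level 3); other prey at levels: Darter 3, Crayfish 3 → level 4.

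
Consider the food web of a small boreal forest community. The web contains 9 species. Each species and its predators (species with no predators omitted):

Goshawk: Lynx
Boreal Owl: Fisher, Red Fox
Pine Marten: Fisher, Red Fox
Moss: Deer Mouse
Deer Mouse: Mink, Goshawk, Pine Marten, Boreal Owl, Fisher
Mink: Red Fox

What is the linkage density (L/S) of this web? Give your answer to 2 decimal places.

L/S = 1.33

There are L = 12 links among S = 9 species.
L/S = 12/9 = 1.3333 ≈ 1.33.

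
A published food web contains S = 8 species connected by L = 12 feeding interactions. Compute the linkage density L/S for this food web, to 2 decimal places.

There are L = 12 links among S = 8 species.
L/S = 12/8 = 1.5000 ≈ 1.50.

L/S = 1.50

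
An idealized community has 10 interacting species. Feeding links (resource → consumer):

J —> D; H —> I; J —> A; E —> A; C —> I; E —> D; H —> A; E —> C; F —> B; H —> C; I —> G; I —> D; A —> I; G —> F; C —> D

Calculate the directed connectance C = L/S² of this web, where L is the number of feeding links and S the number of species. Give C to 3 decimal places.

The web has S = 10 species and L = 15 feeding links.
C = L / S² = 15 / 100 = 0.1500 ≈ 0.150.

C = 0.150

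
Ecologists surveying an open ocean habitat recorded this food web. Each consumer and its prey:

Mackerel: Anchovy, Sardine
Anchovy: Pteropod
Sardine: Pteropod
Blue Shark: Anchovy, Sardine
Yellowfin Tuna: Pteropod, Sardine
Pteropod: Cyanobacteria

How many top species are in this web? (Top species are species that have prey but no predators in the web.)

Top species (has prey, but nothing eats it): Yellowfin Tuna, Blue Shark, Mackerel.
Count: 3.

3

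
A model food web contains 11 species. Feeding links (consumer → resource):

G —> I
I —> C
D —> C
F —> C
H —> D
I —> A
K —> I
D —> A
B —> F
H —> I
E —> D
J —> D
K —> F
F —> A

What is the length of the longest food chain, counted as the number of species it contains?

One longest chain: A → D → H.
It has 3 species and 2 links.

3 species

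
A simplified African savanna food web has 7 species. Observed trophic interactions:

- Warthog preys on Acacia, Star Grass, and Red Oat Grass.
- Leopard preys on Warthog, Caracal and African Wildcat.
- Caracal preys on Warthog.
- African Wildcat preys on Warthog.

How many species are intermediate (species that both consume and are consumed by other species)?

Intermediate species (has both prey and predators): Warthog, Caracal, African Wildcat.
Count: 3.

3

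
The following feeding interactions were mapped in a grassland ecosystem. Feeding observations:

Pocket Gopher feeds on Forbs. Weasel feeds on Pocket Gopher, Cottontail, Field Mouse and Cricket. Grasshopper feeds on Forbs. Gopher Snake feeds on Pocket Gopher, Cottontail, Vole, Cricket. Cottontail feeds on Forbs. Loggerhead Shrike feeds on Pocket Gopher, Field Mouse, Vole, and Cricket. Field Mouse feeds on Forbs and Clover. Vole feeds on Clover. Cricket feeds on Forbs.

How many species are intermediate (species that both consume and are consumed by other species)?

Intermediate species (has both prey and predators): Field Mouse, Cottontail, Pocket Gopher, Cricket, Vole.
Count: 5.

5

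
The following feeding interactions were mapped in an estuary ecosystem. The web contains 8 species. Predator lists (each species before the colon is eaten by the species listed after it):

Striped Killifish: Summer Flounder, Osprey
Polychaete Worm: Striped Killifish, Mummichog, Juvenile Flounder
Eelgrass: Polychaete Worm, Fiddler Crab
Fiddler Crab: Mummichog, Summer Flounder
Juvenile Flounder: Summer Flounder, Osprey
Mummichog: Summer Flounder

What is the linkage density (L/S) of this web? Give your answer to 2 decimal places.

L/S = 1.50

There are L = 12 links among S = 8 species.
L/S = 12/8 = 1.5000 ≈ 1.50.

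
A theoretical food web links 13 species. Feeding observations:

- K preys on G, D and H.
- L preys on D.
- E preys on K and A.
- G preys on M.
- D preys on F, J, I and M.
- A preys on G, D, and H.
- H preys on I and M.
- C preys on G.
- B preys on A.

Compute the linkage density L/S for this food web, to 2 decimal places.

L/S = 1.38

There are L = 18 links among S = 13 species.
L/S = 18/13 = 1.3846 ≈ 1.38.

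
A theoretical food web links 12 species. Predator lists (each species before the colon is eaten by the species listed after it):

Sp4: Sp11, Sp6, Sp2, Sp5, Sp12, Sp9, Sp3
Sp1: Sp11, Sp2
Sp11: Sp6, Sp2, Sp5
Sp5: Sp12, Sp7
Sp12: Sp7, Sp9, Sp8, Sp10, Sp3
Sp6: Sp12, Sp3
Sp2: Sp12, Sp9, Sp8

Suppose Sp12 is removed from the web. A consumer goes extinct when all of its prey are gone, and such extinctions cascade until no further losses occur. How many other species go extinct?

1

Remove Sp12.
Round 1: Sp10 (all prey gone) → extinct.
No further losses. Total secondary extinctions: 1.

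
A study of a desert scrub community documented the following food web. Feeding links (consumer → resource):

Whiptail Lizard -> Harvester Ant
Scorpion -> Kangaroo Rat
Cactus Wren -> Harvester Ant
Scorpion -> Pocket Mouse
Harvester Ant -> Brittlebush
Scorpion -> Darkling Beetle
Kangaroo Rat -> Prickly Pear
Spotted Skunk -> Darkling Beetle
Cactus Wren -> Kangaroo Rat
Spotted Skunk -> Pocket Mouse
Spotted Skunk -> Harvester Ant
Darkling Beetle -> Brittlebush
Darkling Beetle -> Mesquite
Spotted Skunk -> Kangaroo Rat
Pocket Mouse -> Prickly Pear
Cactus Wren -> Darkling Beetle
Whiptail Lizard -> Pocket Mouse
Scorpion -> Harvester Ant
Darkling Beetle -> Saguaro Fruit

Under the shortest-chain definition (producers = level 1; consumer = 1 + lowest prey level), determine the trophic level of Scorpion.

Mesquite is a producer → level 1.
Darkling Beetle eats Mesquite → level 2.
Scorpion eats Darkling Beetle → level 3.
No prey of Scorpion is below level 2, so 3 is the minimum.

Trophic level 3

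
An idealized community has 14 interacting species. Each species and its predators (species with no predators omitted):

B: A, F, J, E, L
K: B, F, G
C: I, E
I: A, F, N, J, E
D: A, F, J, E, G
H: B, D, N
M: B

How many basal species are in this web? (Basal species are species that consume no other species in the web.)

Basal species (no prey listed): K, H, C, M.
Count: 4.

4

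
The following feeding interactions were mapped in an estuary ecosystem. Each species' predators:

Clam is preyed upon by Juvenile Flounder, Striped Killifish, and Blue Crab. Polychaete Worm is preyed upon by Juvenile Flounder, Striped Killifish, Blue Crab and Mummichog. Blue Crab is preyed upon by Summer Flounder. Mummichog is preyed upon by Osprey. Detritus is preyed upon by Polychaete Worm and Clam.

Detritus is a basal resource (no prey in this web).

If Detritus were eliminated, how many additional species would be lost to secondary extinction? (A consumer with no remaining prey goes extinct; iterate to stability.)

Remove Detritus.
Round 1: Polychaete Worm (all prey gone), Clam (all prey gone) → extinct.
Round 2: Blue Crab (all prey gone), Striped Killifish (all prey gone), Mummichog (all prey gone), Juvenile Flounder (all prey gone) → extinct.
Round 3: Osprey (all prey gone), Summer Flounder (all prey gone) → extinct.
No further losses. Total secondary extinctions: 8.

8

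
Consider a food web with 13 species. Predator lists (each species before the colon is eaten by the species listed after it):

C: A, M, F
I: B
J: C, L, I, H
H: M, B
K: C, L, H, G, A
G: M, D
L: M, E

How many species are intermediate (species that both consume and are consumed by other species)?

5

Intermediate species (has both prey and predators): C, L, I, H, G.
Count: 5.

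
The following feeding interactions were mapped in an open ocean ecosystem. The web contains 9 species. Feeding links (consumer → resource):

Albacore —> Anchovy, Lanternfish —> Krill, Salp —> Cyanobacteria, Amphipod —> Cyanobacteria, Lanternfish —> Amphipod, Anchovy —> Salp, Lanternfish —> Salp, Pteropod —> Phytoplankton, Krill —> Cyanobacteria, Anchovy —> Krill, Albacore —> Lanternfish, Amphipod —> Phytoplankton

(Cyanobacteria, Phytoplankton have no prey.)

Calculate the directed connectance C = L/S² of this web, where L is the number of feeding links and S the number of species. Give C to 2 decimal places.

The web has S = 9 species and L = 12 feeding links.
C = L / S² = 12 / 81 = 0.1481 ≈ 0.15.

C = 0.15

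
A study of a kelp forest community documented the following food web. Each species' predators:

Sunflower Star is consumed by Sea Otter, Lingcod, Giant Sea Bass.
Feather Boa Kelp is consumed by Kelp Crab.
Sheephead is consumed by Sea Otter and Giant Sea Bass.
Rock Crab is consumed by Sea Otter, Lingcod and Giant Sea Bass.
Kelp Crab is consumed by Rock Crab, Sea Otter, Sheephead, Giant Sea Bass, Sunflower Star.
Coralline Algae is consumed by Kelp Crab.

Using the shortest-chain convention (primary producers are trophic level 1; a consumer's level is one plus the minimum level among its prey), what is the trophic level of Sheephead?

Feather Boa Kelp is a producer → level 1.
Kelp Crab eats Feather Boa Kelp → level 2.
Sheephead eats Kelp Crab → level 3.
No prey of Sheephead is below level 2, so 3 is the minimum.

Trophic level 3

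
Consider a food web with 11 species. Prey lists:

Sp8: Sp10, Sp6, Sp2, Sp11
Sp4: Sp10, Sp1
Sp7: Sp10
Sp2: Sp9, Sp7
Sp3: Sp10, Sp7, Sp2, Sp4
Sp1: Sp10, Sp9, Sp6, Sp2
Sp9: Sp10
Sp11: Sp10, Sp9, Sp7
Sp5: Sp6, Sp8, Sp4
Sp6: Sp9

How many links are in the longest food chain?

One longest chain: Sp10 → Sp9 → Sp6 → Sp1 → Sp4 → Sp3.
It has 6 species and 5 links.

5 links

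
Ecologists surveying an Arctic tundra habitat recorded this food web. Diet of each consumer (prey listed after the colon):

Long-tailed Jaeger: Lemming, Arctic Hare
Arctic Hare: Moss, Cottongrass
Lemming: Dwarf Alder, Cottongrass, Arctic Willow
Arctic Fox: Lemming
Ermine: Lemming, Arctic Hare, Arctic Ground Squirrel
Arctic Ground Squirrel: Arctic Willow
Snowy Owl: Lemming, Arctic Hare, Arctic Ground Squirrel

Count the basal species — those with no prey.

4

Basal species (no prey listed): Dwarf Alder, Moss, Cottongrass, Arctic Willow.
Count: 4.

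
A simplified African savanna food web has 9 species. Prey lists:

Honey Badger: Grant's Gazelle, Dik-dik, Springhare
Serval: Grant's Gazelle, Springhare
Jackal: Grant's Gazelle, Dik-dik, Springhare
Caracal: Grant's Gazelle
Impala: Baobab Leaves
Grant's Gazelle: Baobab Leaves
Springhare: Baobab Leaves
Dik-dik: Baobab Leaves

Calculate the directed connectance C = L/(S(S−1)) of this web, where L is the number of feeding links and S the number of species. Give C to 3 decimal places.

The web has S = 9 species and L = 13 feeding links.
C = L / (S(S−1)) = 13 / 72 = 0.1806 ≈ 0.181.

C = 0.181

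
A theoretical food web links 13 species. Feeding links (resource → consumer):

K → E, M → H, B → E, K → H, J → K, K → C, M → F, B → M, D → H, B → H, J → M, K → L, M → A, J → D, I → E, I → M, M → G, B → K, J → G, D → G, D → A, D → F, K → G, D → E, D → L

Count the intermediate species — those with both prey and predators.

Intermediate species (has both prey and predators): D, M, K.
Count: 3.

3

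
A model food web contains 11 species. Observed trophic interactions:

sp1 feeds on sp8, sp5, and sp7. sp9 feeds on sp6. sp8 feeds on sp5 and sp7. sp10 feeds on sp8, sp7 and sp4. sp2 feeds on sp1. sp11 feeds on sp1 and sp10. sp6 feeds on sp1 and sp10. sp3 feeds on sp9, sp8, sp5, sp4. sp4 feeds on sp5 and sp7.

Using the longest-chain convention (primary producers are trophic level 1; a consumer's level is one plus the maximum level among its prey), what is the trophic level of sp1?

Trophic level 3

sp7 is a producer → level 1.
sp8 eats sp7 (level 1); other prey at levels: sp5 1 → level 2.
sp1 eats sp8 (level 2); other prey at levels: sp7 1, sp5 1 → level 3.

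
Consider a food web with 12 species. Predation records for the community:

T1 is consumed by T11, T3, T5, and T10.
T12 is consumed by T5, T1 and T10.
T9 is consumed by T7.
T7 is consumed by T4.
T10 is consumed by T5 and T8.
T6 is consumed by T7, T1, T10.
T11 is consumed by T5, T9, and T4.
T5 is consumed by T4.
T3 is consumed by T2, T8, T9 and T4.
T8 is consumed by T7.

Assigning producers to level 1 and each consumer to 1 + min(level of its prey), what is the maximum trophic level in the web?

4

Producers (level 1): T12, T6.
Following each consumer down to its lowest-level prey: T12 → T1 → T3 → T2 (levels 1 through 4).
All prey of T2 (T3 3) are at level 3 or above, so T2 is at level 1 + 3 = 4.
Every consumer has at least one prey at level 3 or below, so none exceeds level 4.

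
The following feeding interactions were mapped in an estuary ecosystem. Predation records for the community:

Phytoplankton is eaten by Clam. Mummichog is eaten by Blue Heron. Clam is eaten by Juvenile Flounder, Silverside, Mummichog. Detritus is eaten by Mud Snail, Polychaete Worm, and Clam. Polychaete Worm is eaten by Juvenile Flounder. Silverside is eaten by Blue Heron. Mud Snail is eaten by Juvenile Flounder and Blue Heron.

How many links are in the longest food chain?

One longest chain: Phytoplankton → Clam → Silverside → Blue Heron.
It has 4 species and 3 links.

3 links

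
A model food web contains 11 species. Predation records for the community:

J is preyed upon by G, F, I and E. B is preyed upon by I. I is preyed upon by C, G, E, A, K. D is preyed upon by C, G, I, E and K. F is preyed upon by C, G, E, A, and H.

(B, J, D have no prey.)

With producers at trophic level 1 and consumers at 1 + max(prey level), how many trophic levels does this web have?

3

Producers (level 1): B, J, D.
J → F → C gives C level 3.
No species has a prey at level 3, so no species reaches level 4.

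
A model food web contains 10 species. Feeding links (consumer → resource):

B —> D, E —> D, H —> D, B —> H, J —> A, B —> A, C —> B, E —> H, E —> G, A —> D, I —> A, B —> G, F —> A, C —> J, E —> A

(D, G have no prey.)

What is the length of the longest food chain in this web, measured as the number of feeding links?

3 links

One longest chain: D → A → J → C.
It has 4 species and 3 links.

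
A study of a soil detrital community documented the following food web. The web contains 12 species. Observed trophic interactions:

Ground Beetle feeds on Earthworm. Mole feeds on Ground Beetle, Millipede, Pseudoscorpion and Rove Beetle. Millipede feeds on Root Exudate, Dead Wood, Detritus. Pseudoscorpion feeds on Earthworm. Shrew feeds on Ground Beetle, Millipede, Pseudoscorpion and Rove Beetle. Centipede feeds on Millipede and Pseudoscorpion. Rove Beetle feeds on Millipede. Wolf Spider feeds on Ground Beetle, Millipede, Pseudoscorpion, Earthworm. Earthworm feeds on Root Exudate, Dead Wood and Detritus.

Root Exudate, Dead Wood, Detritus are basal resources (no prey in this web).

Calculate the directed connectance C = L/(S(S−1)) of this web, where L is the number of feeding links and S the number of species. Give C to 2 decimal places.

The web has S = 12 species and L = 23 feeding links.
C = L / (S(S−1)) = 23 / 132 = 0.1742 ≈ 0.17.

C = 0.17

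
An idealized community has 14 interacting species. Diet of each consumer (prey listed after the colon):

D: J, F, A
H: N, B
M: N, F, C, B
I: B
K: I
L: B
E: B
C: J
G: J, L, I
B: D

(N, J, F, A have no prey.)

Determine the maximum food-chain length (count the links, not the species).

One longest chain: J → D → B → I → K.
It has 5 species and 4 links.

4 links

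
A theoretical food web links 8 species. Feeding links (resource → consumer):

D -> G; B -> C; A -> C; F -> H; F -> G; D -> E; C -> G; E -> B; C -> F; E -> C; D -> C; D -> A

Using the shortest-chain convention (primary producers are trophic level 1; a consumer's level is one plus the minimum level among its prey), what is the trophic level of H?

Trophic level 4

D is a producer → level 1.
C eats D → level 2.
F eats C → level 3.
H eats F → level 4.
No prey of H is below level 3, so 4 is the minimum.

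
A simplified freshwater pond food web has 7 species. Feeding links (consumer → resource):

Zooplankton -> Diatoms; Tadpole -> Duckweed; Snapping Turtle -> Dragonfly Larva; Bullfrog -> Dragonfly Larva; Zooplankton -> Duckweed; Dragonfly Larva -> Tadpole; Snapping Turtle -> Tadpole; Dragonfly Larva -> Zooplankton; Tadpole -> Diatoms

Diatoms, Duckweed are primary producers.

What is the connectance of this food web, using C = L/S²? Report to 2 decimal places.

The web has S = 7 species and L = 9 feeding links.
C = L / S² = 9 / 49 = 0.1837 ≈ 0.18.

C = 0.18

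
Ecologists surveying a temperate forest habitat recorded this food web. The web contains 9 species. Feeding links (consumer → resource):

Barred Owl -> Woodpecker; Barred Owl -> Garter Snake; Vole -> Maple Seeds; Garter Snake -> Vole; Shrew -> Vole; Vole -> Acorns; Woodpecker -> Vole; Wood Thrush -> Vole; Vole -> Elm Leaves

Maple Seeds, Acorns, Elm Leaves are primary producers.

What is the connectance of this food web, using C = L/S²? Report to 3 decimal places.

The web has S = 9 species and L = 9 feeding links.
C = L / S² = 9 / 81 = 0.1111 ≈ 0.111.

C = 0.111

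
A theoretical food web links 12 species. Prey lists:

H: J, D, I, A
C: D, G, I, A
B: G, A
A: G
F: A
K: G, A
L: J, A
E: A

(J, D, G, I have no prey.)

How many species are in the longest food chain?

One longest chain: G → A → C.
It has 3 species and 2 links.

3 species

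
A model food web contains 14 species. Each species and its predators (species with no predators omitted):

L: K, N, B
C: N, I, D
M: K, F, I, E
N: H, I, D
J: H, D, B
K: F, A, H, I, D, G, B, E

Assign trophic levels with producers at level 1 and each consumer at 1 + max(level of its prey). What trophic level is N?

C is a producer → level 1.
N eats C (level 1); other prey at levels: L 1 → level 2.

Trophic level 2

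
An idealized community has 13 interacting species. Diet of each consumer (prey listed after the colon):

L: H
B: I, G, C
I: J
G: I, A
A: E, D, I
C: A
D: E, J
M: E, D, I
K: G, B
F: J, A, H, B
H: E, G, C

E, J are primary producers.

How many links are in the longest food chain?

One longest chain: E → D → A → G → B → K.
It has 6 species and 5 links.

5 links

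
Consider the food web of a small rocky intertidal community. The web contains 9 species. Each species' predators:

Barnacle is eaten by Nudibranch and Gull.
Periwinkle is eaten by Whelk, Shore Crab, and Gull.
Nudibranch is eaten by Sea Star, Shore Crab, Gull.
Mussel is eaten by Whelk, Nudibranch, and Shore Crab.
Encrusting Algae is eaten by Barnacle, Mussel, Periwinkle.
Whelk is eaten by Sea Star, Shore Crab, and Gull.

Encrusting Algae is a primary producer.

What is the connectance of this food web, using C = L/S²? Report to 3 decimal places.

C = 0.210

The web has S = 9 species and L = 17 feeding links.
C = L / S² = 17 / 81 = 0.2099 ≈ 0.210.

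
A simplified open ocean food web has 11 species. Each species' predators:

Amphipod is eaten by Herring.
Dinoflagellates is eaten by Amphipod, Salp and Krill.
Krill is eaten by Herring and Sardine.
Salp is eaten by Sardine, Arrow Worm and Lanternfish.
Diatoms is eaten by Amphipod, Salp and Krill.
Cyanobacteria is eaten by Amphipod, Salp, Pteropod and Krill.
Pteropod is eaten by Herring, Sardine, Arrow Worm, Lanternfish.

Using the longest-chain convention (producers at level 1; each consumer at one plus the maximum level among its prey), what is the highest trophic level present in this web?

Producers (level 1): Dinoflagellates, Diatoms, Cyanobacteria.
Dinoflagellates → Salp → Arrow Worm gives Arrow Worm level 3.
No species has a prey at level 3, so no species reaches level 4.

3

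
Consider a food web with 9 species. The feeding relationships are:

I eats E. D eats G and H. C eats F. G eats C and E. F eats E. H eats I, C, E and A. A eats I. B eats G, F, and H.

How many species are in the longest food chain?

One longest chain: E → F → C → G → B.
It has 5 species and 4 links.

5 species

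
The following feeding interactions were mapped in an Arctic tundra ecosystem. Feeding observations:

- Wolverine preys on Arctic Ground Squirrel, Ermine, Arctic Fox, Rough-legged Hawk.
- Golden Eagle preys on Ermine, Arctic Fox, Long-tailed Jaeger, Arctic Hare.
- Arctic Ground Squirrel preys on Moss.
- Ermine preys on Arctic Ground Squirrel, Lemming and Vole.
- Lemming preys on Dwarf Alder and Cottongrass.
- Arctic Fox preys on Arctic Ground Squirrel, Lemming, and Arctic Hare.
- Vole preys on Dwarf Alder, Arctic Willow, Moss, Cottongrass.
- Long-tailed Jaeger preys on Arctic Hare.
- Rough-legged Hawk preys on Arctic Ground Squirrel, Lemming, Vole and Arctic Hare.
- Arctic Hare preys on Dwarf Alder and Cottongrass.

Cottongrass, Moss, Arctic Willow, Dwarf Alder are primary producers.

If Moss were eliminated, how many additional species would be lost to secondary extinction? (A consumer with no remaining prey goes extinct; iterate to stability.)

1

Remove Moss.
Round 1: Arctic Ground Squirrel (all prey gone) → extinct.
No further losses. Total secondary extinctions: 1.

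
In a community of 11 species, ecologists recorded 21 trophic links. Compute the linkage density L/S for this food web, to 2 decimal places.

L/S = 1.91

There are L = 21 links among S = 11 species.
L/S = 21/11 = 1.9091 ≈ 1.91.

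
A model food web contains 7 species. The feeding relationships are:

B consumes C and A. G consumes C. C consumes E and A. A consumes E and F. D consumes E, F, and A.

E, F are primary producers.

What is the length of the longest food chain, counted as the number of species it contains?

4 species

One longest chain: E → A → C → G.
It has 4 species and 3 links.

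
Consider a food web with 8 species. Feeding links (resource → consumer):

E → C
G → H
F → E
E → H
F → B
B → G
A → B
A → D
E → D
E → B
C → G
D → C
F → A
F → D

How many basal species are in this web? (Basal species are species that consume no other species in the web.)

1

Basal species (no prey listed): F.
Count: 1.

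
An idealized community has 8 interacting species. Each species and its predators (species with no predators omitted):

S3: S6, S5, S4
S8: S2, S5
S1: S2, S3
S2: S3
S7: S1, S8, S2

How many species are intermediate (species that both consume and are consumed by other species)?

4

Intermediate species (has both prey and predators): S1, S8, S2, S3.
Count: 4.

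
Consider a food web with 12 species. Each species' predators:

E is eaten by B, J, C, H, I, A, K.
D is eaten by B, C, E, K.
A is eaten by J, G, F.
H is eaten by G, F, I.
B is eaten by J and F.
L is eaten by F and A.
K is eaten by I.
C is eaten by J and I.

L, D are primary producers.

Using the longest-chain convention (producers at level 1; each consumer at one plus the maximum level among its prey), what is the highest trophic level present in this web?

4

Producers (level 1): L, D.
D → E → H → F gives F level 4.
No species has a prey at level 4, so no species reaches level 5.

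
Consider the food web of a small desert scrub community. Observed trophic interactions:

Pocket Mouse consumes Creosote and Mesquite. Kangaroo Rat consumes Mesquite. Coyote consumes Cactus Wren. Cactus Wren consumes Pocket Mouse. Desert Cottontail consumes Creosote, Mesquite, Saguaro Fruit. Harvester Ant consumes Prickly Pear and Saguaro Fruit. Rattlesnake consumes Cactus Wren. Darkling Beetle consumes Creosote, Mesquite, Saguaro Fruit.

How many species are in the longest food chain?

4 species

One longest chain: Creosote → Pocket Mouse → Cactus Wren → Coyote.
It has 4 species and 3 links.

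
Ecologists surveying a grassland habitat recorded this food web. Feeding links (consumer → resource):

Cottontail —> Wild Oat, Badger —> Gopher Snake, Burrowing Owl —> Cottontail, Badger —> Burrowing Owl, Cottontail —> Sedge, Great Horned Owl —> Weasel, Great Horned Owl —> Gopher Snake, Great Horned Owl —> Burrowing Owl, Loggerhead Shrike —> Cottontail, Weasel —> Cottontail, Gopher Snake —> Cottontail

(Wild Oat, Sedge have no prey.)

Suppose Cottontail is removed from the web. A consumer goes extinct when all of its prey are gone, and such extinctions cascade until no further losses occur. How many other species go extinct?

6

Remove Cottontail.
Round 1: Gopher Snake (all prey gone), Burrowing Owl (all prey gone), Weasel (all prey gone), Loggerhead Shrike (all prey gone) → extinct.
Round 2: Great Horned Owl (all prey gone), Badger (all prey gone) → extinct.
No further losses. Total secondary extinctions: 6.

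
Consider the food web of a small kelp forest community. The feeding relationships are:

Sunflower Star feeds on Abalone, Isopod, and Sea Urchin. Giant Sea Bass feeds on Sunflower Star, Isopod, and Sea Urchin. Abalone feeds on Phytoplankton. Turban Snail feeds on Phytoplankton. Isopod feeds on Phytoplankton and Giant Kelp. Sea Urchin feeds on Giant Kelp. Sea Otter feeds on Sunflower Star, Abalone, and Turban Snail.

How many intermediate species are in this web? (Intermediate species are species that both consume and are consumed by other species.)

Intermediate species (has both prey and predators): Turban Snail, Abalone, Sea Urchin, Isopod, Sunflower Star.
Count: 5.

5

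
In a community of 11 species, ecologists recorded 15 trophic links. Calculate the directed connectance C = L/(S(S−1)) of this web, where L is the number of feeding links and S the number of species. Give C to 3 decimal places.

C = 0.136

The web has S = 11 species and L = 15 feeding links.
C = L / (S(S−1)) = 15 / 110 = 0.1364 ≈ 0.136.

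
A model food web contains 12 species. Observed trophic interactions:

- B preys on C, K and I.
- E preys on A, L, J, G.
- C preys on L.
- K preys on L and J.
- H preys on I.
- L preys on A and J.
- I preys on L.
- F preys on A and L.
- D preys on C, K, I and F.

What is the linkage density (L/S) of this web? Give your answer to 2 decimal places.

There are L = 20 links among S = 12 species.
L/S = 20/12 = 1.6667 ≈ 1.67.

L/S = 1.67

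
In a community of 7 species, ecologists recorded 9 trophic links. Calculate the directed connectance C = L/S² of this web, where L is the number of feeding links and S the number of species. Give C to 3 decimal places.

C = 0.184

The web has S = 7 species and L = 9 feeding links.
C = L / S² = 9 / 49 = 0.1837 ≈ 0.184.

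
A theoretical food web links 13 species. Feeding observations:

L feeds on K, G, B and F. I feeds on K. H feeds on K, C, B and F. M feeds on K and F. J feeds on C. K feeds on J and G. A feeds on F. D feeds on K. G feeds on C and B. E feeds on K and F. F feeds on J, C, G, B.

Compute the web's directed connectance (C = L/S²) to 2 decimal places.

C = 0.14

The web has S = 13 species and L = 24 feeding links.
C = L / S² = 24 / 169 = 0.1420 ≈ 0.14.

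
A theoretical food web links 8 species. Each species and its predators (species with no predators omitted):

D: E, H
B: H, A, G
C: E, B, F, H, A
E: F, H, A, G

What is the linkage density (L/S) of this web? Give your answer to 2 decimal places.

There are L = 14 links among S = 8 species.
L/S = 14/8 = 1.7500 ≈ 1.75.

L/S = 1.75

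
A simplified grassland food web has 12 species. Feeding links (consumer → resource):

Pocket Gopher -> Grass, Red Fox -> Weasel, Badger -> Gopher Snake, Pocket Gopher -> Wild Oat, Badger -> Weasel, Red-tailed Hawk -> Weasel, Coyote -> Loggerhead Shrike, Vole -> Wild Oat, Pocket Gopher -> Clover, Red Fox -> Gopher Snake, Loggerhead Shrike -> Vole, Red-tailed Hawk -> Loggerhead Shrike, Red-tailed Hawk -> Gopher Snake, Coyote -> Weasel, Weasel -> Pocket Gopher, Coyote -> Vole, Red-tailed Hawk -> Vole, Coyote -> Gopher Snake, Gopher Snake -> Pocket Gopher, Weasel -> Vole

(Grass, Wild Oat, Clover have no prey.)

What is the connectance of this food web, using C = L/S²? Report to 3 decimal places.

C = 0.139

The web has S = 12 species and L = 20 feeding links.
C = L / S² = 20 / 144 = 0.1389 ≈ 0.139.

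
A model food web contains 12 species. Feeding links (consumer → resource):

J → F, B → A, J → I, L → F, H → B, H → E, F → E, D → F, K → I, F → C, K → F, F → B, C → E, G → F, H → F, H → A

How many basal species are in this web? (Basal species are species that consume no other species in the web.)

3

Basal species (no prey listed): I, E, A.
Count: 3.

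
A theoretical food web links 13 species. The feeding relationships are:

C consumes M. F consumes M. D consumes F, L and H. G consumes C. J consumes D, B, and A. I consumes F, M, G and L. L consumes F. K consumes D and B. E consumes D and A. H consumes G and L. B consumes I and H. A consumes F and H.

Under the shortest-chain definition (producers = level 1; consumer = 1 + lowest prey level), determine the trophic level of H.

Trophic level 4

M is a producer → level 1.
C eats M → level 2.
G eats C → level 3.
H eats G → level 4.
No prey of H is below level 3, so 4 is the minimum.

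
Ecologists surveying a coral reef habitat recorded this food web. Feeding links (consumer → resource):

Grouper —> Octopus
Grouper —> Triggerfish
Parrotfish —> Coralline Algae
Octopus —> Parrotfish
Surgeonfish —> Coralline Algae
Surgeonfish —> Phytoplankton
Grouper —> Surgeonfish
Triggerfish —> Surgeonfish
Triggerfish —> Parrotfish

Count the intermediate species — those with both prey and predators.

4

Intermediate species (has both prey and predators): Parrotfish, Surgeonfish, Octopus, Triggerfish.
Count: 4.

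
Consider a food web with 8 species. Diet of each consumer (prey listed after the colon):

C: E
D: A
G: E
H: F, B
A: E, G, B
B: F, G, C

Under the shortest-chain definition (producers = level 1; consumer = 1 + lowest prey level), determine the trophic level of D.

E is a producer → level 1.
A eats E → level 2.
D eats A → level 3.
No prey of D is below level 2, so 3 is the minimum.

Trophic level 3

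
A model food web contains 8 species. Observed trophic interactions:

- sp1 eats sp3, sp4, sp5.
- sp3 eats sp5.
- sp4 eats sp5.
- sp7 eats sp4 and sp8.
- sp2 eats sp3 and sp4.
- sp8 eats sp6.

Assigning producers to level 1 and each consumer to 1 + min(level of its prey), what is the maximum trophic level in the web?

Producers (level 1): sp6, sp5.
Following each consumer down to its lowest-level prey: sp6 → sp8 → sp7 (levels 1 through 3).
All prey of sp7 (sp8 2, sp4 2) are at level 2 or above, so sp7 is at level 1 + 2 = 3.
Every consumer has at least one prey at level 2 or below, so none exceeds level 3.

3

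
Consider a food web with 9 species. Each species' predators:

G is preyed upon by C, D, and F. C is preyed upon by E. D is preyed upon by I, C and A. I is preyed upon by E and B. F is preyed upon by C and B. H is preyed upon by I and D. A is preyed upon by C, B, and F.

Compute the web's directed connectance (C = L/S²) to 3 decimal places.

The web has S = 9 species and L = 16 feeding links.
C = L / S² = 16 / 81 = 0.1975 ≈ 0.198.

C = 0.198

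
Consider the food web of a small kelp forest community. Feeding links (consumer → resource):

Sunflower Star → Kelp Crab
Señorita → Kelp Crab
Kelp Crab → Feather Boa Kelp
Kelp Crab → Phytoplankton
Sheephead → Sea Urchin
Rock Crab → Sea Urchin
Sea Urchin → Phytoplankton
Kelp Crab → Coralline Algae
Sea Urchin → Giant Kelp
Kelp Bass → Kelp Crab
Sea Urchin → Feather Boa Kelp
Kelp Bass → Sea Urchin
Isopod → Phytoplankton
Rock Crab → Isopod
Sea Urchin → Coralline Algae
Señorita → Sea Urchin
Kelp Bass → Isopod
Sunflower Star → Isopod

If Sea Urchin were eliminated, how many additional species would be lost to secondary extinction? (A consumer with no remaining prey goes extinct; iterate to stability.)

Remove Sea Urchin.
Round 1: Sheephead (all prey gone) → extinct.
No further losses. Total secondary extinctions: 1.

1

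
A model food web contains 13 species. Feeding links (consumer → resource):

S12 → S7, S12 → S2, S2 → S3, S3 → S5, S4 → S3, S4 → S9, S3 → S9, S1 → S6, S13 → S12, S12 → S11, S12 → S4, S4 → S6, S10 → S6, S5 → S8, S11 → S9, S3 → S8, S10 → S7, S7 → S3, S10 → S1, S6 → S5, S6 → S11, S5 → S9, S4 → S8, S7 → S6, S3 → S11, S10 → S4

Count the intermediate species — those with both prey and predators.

Intermediate species (has both prey and predators): S5, S11, S6, S3, S4, S7, S1, S2, S12.
Count: 9.

9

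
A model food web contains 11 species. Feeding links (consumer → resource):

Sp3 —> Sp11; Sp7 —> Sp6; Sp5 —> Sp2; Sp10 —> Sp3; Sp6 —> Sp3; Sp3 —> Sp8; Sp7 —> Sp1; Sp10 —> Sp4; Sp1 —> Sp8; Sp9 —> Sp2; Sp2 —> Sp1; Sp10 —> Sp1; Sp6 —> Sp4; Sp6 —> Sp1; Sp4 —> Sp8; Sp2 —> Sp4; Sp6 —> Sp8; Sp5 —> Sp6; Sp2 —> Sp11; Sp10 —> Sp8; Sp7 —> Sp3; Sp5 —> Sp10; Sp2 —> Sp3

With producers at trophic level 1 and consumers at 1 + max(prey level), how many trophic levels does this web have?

Producers (level 1): Sp11, Sp8.
Sp11 → Sp3 → Sp10 → Sp5 gives Sp5 level 4.
No species has a prey at level 4, so no species reaches level 5.

4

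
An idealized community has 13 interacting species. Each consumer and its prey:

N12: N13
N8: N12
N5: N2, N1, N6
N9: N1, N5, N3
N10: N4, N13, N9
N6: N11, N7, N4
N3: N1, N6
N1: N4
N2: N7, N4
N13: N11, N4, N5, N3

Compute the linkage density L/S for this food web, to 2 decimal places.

L/S = 1.77

There are L = 23 links among S = 13 species.
L/S = 23/13 = 1.7692 ≈ 1.77.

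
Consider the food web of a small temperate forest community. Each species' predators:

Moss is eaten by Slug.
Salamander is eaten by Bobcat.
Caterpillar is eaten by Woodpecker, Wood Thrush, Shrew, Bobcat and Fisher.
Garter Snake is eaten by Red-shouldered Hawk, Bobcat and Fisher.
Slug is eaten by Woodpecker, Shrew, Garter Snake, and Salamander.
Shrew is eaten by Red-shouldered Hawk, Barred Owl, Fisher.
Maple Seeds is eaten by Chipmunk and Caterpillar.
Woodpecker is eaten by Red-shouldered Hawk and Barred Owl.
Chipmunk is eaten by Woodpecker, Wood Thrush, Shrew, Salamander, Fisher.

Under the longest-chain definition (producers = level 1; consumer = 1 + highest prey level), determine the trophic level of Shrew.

Moss is a producer → level 1.
Slug eats Moss → level 2.
Shrew eats Slug (level 2); other prey at levels: Chipmunk 2, Caterpillar 2 → level 3.

Trophic level 3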